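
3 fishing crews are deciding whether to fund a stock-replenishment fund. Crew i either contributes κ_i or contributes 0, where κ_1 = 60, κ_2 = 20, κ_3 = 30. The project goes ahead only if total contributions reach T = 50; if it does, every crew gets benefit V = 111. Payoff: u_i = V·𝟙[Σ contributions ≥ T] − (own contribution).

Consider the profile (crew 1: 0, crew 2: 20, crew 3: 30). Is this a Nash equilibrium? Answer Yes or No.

Total = 50 ≥ 50: provided.
Crew 1 (pledges 0, payoff 111): pledging 60 → total 110, payoff 51. No gain.
Crew 2 (pledges 20, payoff 91): dropping to 0 → total 30, payoff 0. No gain.
Crew 3 (pledges 30, payoff 81): dropping to 0 → total 20, payoff 0. No gain.

Yes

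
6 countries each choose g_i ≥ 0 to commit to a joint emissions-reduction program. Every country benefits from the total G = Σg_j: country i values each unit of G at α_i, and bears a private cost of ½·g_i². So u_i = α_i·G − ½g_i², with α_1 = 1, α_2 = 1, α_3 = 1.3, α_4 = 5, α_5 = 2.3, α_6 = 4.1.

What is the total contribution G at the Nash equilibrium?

Country i's FOC: ∂u_i/∂g_i = α_i − g_i = 0, so g_i* = α_i.
NE contributions = (1, 1, 1.3, 5, 2.3, 4.1); G = 14.7.

14.7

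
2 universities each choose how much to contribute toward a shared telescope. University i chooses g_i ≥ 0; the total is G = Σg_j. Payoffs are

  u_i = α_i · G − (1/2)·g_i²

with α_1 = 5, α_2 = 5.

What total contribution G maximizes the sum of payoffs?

Planner FOC: ∂(Σu_j)/∂g_i = (Σα_j) − g_i = 0, so g_i^SO = Σα_j = 10 for every i; G^SO = 20.

20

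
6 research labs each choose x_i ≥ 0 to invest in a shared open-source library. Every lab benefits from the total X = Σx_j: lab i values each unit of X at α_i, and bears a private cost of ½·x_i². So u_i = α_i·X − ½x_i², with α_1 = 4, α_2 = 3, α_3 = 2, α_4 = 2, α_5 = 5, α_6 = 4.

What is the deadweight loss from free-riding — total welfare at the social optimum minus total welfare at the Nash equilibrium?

Lab i's FOC: ∂u_i/∂x_i = α_i − x_i = 0, so x_i* = α_i.
NE contributions = (4, 3, 2, 2, 5, 4); X = 20.
W^NE = (Σα)·X − ½Σα_i² = 20² − ½·74 = 363.
Planner sets x_i = Σα_j = 20 for every i, so X^SO = 6·20 = 120.
W^SO = (Σα)·X^SO − ½·6·(Σα)² = (6/2)·20² = 1200.
Deadweight loss = W^SO − W^NE = 837.

837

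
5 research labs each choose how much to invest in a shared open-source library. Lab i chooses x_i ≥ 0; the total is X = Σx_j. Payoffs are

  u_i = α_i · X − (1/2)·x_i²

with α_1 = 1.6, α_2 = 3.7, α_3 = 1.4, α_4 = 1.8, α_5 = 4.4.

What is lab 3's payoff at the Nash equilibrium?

Lab i's FOC: ∂u_i/∂x_i = α_i − x_i = 0, so x_i* = α_i.
NE contributions = (1.6, 3.7, 1.4, 1.8, 4.4); X = 12.9.
u_3 = α_3·X − ½·(x_3)² = 1.4·12.9 − ½·1.4² = 17.08.

17.08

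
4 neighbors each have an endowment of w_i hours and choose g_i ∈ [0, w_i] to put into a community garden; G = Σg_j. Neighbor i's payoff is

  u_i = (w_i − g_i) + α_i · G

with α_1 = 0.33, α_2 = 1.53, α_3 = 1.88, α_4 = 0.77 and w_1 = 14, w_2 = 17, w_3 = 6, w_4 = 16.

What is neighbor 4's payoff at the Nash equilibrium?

∂u_i/∂g_i = α_i − 1, so neighbor i contributes w_i if α_i > 1, else 0.
α_i > 1 for i ∈ {2, 3}; NE contributions (0, 17, 6, 0), G = 23.
u_4 = (16 − 0) + 0.77·23 = 33.71.

33.71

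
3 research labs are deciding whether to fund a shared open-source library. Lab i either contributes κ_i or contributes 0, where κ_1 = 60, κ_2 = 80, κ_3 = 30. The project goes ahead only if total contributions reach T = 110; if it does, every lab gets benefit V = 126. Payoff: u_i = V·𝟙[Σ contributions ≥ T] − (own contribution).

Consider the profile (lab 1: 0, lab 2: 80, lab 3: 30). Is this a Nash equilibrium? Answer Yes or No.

Yes

Total = 110 ≥ 110: provided.
Lab 1 (pledges 0, payoff 126): pledging 60 → total 170, payoff 66. No gain.
Lab 2 (pledges 80, payoff 46): dropping to 0 → total 30, payoff 0. No gain.
Lab 3 (pledges 30, payoff 96): dropping to 0 → total 80, payoff 0. No gain.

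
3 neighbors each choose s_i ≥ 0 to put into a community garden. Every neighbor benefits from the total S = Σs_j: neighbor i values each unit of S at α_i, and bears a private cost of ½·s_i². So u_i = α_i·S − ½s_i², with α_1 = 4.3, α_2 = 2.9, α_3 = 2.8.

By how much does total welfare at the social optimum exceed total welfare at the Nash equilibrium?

Neighbor i's FOC: ∂u_i/∂s_i = α_i − s_i = 0, so s_i* = α_i.
NE contributions = (4.3, 2.9, 2.8); S = 10.
W^NE = (Σα)·S − ½Σα_i² = 10² − ½·34.74 = 82.63.
Planner sets s_i = Σα_j = 10 for every i, so S^SO = 3·10 = 30.
W^SO = (Σα)·S^SO − ½·3·(Σα)² = (3/2)·10² = 150.
Deadweight loss = W^SO − W^NE = 67.37.

67.37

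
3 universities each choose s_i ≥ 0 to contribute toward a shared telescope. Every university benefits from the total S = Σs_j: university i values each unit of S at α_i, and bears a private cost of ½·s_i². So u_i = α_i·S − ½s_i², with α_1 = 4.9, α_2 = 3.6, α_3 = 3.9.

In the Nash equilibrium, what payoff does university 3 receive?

40.755

University i's FOC: ∂u_i/∂s_i = α_i − s_i = 0, so s_i* = α_i.
NE contributions = (4.9, 3.6, 3.9); S = 12.4.
u_3 = α_3·S − ½·(s_3)² = 3.9·12.4 − ½·3.9² = 40.755.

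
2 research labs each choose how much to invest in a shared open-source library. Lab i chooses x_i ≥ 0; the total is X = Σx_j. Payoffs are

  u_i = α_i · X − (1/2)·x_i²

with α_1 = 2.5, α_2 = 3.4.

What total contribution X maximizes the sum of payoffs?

11.8

Planner FOC: ∂(Σu_j)/∂x_i = (Σα_j) − x_i = 0, so x_i^SO = Σα_j = 5.9 for every i; X^SO = 11.8.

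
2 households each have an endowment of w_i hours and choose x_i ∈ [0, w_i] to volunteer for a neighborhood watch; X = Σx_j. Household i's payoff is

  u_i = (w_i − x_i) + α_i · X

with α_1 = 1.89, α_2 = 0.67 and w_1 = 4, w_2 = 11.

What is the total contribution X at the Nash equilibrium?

∂u_i/∂x_i = α_i − 1, so household i contributes w_i if α_i > 1, else 0.
α_i > 1 for i ∈ {1}; NE contributions (4, 0), X = 4.

4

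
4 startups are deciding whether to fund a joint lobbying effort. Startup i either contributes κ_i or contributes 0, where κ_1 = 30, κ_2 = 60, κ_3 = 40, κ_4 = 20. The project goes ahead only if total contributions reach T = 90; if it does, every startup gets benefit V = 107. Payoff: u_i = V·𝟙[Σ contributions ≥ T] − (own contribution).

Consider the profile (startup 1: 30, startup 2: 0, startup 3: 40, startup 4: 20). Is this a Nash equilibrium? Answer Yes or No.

Total = 90 ≥ 90: provided.
Startup 1 (pledges 30, payoff 77): dropping to 0 → total 60, payoff 0. No gain.
Startup 2 (pledges 0, payoff 107): pledging 60 → total 150, payoff 47. No gain.
Startup 3 (pledges 40, payoff 67): dropping to 0 → total 50, payoff 0. No gain.
Startup 4 (pledges 20, payoff 87): dropping to 0 → total 70, payoff 0. No gain.

Yes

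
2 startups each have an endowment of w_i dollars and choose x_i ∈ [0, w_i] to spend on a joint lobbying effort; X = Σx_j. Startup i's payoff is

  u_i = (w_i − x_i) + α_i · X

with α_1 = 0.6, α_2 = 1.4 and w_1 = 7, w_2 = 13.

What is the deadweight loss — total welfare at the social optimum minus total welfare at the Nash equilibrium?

∂u_i/∂x_i = α_i − 1, so startup i contributes w_i if α_i > 1, else 0.
α_i > 1 for i ∈ {2}; NE contributions (0, 13), X = 13.
W^NE = Σw_i − X^NE + (Σα_i)·X^NE = 20 + 1·13 = 33.
Planner: ∂(Σu_j)/∂x_i = Σα_j − 1 = 1 > 0, so everyone contributes w_i; X^SO = 20, W^SO = 20 + 1·20 = 40.
Deadweight loss = 7.

7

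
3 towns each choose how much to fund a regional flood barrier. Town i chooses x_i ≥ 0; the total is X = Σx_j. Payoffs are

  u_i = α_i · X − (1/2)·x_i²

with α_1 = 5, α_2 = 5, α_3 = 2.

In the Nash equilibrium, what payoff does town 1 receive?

47.5

Town i's FOC: ∂u_i/∂x_i = α_i − x_i = 0, so x_i* = α_i.
NE contributions = (5, 5, 2); X = 12.
u_1 = α_1·X − ½·(x_1)² = 5·12 − ½·5² = 47.5.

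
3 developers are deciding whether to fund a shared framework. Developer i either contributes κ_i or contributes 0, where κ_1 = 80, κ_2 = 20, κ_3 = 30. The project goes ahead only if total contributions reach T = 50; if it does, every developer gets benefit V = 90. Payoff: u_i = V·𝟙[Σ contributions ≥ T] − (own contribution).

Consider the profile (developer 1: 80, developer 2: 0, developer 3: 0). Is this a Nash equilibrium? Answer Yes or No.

Total = 80 ≥ 50: provided.
Developer 1 (pledges 80, payoff 10): dropping to 0 → total 0, payoff 0. No gain.
Developer 2 (pledges 0, payoff 90): pledging 20 → total 100, payoff 70. No gain.
Developer 3 (pledges 0, payoff 90): pledging 30 → total 110, payoff 60. No gain.

Yes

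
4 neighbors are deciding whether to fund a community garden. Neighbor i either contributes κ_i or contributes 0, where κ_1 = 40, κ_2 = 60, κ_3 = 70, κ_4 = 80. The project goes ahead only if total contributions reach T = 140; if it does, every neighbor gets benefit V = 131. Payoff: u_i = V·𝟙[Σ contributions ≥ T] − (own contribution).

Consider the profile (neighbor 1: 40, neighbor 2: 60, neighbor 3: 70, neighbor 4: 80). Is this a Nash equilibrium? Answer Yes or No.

No

Total = 250 ≥ 140: provided.
Neighbor 1 (pledges 40, payoff 91): dropping to 0 → total 210, payoff 131. Profitable deviation.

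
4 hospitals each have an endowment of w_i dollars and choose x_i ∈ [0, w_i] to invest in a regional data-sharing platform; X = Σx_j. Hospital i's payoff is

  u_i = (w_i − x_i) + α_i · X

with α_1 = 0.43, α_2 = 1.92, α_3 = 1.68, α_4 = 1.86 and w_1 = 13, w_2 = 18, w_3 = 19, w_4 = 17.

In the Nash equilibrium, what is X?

∂u_i/∂x_i = α_i − 1, so hospital i contributes w_i if α_i > 1, else 0.
α_i > 1 for i ∈ {2, 3, 4}; NE contributions (0, 18, 19, 17), X = 54.

54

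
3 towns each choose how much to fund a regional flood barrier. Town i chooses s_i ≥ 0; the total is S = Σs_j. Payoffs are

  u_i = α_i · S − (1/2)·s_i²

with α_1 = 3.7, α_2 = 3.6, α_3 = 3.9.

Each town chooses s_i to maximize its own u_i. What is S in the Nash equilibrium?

Town i's FOC: ∂u_i/∂s_i = α_i − s_i = 0, so s_i* = α_i.
NE contributions = (3.7, 3.6, 3.9); S = 11.2.

11.2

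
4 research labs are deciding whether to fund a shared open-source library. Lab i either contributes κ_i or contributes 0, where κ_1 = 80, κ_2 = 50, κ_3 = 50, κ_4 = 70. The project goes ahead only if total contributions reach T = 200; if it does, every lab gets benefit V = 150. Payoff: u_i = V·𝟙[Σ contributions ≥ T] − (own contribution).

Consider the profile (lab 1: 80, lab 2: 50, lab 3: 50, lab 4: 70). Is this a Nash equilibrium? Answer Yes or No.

Total = 250 ≥ 200: provided.
Lab 1 (pledges 80, payoff 70): dropping to 0 → total 170, payoff 0. No gain.
Lab 2 (pledges 50, payoff 100): dropping to 0 → total 200, payoff 150. Profitable deviation.

No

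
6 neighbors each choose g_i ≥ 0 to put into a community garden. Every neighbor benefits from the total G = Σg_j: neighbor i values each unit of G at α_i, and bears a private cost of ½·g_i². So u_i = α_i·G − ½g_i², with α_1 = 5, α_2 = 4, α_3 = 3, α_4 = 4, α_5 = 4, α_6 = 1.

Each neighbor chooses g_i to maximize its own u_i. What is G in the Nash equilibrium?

Neighbor i's FOC: ∂u_i/∂g_i = α_i − g_i = 0, so g_i* = α_i.
NE contributions = (5, 4, 3, 4, 4, 1); G = 21.

21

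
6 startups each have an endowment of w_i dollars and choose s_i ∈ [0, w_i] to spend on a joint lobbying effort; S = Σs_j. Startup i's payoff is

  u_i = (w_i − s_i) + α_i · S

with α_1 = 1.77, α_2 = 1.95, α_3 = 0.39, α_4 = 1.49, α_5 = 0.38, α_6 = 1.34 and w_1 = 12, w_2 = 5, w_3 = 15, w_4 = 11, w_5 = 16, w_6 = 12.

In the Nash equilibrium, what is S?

40

∂u_i/∂s_i = α_i − 1, so startup i contributes w_i if α_i > 1, else 0.
α_i > 1 for i ∈ {1, 2, 4, 6}; NE contributions (12, 5, 0, 11, 0, 12), S = 40.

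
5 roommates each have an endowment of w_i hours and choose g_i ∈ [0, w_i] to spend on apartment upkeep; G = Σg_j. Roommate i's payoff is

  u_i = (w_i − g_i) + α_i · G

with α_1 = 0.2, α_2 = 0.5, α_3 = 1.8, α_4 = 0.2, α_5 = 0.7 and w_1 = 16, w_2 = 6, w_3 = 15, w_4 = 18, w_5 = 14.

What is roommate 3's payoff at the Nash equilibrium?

27

∂u_i/∂g_i = α_i − 1, so roommate i contributes w_i if α_i > 1, else 0.
α_i > 1 for i ∈ {3}; NE contributions (0, 0, 15, 0, 0), G = 15.
u_3 = (15 − 15) + 1.8·15 = 27.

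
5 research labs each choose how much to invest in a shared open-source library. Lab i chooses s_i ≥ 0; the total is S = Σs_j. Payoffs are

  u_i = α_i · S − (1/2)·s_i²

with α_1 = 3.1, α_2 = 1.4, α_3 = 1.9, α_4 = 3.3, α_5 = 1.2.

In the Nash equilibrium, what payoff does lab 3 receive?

18.905

Lab i's FOC: ∂u_i/∂s_i = α_i − s_i = 0, so s_i* = α_i.
NE contributions = (3.1, 1.4, 1.9, 3.3, 1.2); S = 10.9.
u_3 = α_3·S − ½·(s_3)² = 1.9·10.9 − ½·1.9² = 18.905.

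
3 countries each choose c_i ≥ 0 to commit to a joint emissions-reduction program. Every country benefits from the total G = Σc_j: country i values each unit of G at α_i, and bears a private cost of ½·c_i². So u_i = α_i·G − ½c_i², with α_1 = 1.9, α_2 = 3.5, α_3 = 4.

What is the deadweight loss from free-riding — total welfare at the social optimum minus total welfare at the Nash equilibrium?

Country i's FOC: ∂u_i/∂c_i = α_i − c_i = 0, so c_i* = α_i.
NE contributions = (1.9, 3.5, 4); G = 9.4.
W^NE = (Σα)·G − ½Σα_i² = 9.4² − ½·31.86 = 72.43.
Planner sets c_i = Σα_j = 9.4 for every i, so G^SO = 3·9.4 = 28.2.
W^SO = (Σα)·G^SO − ½·3·(Σα)² = (3/2)·9.4² = 132.54.
Deadweight loss = W^SO − W^NE = 60.11.

60.11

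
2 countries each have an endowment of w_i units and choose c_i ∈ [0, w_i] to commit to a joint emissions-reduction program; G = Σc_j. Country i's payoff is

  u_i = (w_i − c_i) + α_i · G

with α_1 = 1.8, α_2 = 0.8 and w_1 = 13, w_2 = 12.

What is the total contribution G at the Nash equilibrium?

13

∂u_i/∂c_i = α_i − 1, so country i contributes w_i if α_i > 1, else 0.
α_i > 1 for i ∈ {1}; NE contributions (13, 0), G = 13.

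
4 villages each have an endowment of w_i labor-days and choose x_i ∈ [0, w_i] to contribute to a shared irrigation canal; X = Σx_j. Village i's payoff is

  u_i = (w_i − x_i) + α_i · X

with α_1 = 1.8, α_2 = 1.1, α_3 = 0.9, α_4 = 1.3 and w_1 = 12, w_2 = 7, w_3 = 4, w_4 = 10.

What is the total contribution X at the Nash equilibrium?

29

∂u_i/∂x_i = α_i − 1, so village i contributes w_i if α_i > 1, else 0.
α_i > 1 for i ∈ {1, 2, 4}; NE contributions (12, 7, 0, 10), X = 29.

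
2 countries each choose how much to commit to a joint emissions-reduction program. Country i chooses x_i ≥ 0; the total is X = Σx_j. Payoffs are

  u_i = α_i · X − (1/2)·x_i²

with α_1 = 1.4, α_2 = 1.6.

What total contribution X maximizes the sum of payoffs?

Planner FOC: ∂(Σu_j)/∂x_i = (Σα_j) − x_i = 0, so x_i^SO = Σα_j = 3 for every i; X^SO = 6.

6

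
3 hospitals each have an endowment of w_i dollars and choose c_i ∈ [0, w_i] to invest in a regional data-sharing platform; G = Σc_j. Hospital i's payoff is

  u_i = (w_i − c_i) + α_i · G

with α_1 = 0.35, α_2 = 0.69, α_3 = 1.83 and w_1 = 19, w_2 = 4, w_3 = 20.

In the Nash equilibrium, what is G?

∂u_i/∂c_i = α_i − 1, so hospital i contributes w_i if α_i > 1, else 0.
α_i > 1 for i ∈ {3}; NE contributions (0, 0, 20), G = 20.

20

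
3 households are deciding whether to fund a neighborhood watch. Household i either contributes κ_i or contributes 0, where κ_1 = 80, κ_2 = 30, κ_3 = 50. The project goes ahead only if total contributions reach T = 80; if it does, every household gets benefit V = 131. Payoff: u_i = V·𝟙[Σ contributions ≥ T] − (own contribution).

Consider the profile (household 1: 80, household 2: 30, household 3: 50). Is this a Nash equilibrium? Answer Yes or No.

No

Total = 160 ≥ 80: provided.
Household 1 (pledges 80, payoff 51): dropping to 0 → total 80, payoff 131. Profitable deviation.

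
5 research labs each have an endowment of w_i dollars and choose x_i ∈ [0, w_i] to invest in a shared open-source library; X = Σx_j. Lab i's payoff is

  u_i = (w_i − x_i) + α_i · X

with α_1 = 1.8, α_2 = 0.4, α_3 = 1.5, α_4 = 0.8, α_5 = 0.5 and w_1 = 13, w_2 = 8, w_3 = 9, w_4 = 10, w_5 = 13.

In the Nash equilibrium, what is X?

∂u_i/∂x_i = α_i − 1, so lab i contributes w_i if α_i > 1, else 0.
α_i > 1 for i ∈ {1, 3}; NE contributions (13, 0, 9, 0, 0), X = 22.

22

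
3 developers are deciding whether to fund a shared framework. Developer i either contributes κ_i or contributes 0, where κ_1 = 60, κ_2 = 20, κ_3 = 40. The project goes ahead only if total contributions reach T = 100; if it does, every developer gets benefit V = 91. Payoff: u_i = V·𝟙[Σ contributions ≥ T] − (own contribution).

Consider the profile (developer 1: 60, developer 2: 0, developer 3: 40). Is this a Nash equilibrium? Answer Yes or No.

Total = 100 ≥ 100: provided.
Developer 1 (pledges 60, payoff 31): dropping to 0 → total 40, payoff 0. No gain.
Developer 2 (pledges 0, payoff 91): pledging 20 → total 120, payoff 71. No gain.
Developer 3 (pledges 40, payoff 51): dropping to 0 → total 60, payoff 0. No gain.

Yes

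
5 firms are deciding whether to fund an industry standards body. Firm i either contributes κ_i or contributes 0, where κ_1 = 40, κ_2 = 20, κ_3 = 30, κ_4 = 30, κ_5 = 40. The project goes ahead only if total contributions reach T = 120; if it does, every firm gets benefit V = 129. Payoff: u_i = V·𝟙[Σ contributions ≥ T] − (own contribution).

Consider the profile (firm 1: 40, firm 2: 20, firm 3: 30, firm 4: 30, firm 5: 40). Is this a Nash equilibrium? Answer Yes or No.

Total = 160 ≥ 120: provided.
Firm 1 (pledges 40, payoff 89): dropping to 0 → total 120, payoff 129. Profitable deviation.

No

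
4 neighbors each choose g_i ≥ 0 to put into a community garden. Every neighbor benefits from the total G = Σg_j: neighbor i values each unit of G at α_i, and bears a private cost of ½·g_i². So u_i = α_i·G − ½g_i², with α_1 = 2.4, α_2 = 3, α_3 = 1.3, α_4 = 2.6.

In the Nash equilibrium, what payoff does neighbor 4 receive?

20.8

Neighbor i's FOC: ∂u_i/∂g_i = α_i − g_i = 0, so g_i* = α_i.
NE contributions = (2.4, 3, 1.3, 2.6); G = 9.3.
u_4 = α_4·G − ½·(g_4)² = 2.6·9.3 − ½·2.6² = 20.8.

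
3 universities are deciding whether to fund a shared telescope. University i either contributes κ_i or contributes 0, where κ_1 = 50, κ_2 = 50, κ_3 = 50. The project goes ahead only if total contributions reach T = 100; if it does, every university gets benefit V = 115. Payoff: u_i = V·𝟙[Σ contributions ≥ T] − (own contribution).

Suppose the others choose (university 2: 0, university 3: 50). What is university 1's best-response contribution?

Others' total = 50. Contributing 50 brings total to 100 ≥ 100: gain V − κ_1 = 65.
Best response: 50.

50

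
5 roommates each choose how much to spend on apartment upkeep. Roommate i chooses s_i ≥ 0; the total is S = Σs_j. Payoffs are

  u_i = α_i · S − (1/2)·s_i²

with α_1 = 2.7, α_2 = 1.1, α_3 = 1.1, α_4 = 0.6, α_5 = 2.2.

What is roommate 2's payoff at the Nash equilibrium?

Roommate i's FOC: ∂u_i/∂s_i = α_i − s_i = 0, so s_i* = α_i.
NE contributions = (2.7, 1.1, 1.1, 0.6, 2.2); S = 7.7.
u_2 = α_2·S − ½·(s_2)² = 1.1·7.7 − ½·1.1² = 7.865.

7.865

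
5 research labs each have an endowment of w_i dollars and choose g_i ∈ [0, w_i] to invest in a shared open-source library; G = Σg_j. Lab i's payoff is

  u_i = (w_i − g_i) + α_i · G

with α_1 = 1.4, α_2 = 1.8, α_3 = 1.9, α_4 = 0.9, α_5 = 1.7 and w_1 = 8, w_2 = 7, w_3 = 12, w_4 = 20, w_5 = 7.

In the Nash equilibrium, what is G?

34

∂u_i/∂g_i = α_i − 1, so lab i contributes w_i if α_i > 1, else 0.
α_i > 1 for i ∈ {1, 2, 3, 5}; NE contributions (8, 7, 12, 0, 7), G = 34.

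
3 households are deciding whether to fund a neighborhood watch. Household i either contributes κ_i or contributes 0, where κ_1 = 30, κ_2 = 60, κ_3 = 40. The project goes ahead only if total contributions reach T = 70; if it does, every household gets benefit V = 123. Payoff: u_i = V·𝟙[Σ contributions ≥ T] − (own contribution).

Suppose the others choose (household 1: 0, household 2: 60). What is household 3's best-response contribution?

Others' total = 60. Contributing 40 brings total to 100 ≥ 70: gain V − κ_3 = 83.
Best response: 40.

40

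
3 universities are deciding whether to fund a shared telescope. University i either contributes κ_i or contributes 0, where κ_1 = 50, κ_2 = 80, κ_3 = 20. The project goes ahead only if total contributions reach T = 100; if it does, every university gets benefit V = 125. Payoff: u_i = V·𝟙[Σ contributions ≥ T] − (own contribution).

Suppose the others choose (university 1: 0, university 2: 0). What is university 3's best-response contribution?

0

Others' total = 0. Even contributing 20 gives 20 < 100: no benefit either way.
Best response: 0.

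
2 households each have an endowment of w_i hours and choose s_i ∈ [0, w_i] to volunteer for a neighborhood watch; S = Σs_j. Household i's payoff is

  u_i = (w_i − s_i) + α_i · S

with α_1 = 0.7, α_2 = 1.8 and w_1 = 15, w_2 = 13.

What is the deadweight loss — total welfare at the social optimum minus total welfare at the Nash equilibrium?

22.5

∂u_i/∂s_i = α_i − 1, so household i contributes w_i if α_i > 1, else 0.
α_i > 1 for i ∈ {2}; NE contributions (0, 13), S = 13.
W^NE = Σw_i − S^NE + (Σα_i)·S^NE = 28 + 1.5·13 = 47.5.
Planner: ∂(Σu_j)/∂s_i = Σα_j − 1 = 1.5 > 0, so everyone contributes w_i; S^SO = 28, W^SO = 28 + 1.5·28 = 70.
Deadweight loss = 22.5.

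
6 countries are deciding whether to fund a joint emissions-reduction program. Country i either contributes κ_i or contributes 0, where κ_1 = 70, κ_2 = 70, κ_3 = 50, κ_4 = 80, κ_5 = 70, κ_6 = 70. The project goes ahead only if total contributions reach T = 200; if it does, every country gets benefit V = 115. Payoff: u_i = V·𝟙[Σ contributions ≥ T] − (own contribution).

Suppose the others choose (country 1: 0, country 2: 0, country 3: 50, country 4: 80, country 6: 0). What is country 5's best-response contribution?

Others' total = 130. Contributing 70 brings total to 200 ≥ 200: gain V − κ_5 = 45.
Best response: 70.

70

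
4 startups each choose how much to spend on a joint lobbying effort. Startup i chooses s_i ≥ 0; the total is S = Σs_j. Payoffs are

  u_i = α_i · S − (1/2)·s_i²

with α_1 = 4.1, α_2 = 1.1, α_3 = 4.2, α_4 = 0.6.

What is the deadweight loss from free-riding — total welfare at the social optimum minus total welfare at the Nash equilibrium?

118.01

Startup i's FOC: ∂u_i/∂s_i = α_i − s_i = 0, so s_i* = α_i.
NE contributions = (4.1, 1.1, 4.2, 0.6); S = 10.
W^NE = (Σα)·S − ½Σα_i² = 10² − ½·36.02 = 81.99.
Planner sets s_i = Σα_j = 10 for every i, so S^SO = 4·10 = 40.
W^SO = (Σα)·S^SO − ½·4·(Σα)² = (4/2)·10² = 200.
Deadweight loss = W^SO − W^NE = 118.01.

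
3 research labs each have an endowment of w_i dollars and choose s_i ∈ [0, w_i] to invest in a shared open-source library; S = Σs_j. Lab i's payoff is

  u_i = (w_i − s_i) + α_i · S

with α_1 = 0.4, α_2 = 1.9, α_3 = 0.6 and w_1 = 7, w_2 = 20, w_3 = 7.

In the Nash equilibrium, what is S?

∂u_i/∂s_i = α_i − 1, so lab i contributes w_i if α_i > 1, else 0.
α_i > 1 for i ∈ {2}; NE contributions (0, 20, 0), S = 20.

20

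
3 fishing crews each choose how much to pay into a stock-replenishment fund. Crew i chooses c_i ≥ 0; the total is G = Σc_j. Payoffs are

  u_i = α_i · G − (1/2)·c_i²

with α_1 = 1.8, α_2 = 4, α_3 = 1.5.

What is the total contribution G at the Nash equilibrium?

7.3

Crew i's FOC: ∂u_i/∂c_i = α_i − c_i = 0, so c_i* = α_i.
NE contributions = (1.8, 4, 1.5); G = 7.3.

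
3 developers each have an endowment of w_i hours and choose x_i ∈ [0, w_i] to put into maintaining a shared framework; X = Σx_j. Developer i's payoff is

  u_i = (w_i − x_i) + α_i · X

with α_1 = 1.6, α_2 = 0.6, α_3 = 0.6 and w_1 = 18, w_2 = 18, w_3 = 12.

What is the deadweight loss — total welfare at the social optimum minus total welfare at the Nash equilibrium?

54

∂u_i/∂x_i = α_i − 1, so developer i contributes w_i if α_i > 1, else 0.
α_i > 1 for i ∈ {1}; NE contributions (18, 0, 0), X = 18.
W^NE = Σw_i − X^NE + (Σα_i)·X^NE = 48 + 1.8·18 = 80.4.
Planner: ∂(Σu_j)/∂x_i = Σα_j − 1 = 1.8 > 0, so everyone contributes w_i; X^SO = 48, W^SO = 48 + 1.8·48 = 134.4.
Deadweight loss = 54.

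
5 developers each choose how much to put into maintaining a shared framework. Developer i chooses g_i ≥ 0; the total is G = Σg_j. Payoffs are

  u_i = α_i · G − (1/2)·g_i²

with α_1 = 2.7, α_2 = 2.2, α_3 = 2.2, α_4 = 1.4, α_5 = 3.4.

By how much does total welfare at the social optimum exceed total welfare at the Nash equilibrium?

Developer i's FOC: ∂u_i/∂g_i = α_i − g_i = 0, so g_i* = α_i.
NE contributions = (2.7, 2.2, 2.2, 1.4, 3.4); G = 11.9.
W^NE = (Σα)·G − ½Σα_i² = 11.9² − ½·30.49 = 126.365.
Planner sets g_i = Σα_j = 11.9 for every i, so G^SO = 5·11.9 = 59.5.
W^SO = (Σα)·G^SO − ½·5·(Σα)² = (5/2)·11.9² = 354.025.
Deadweight loss = W^SO − W^NE = 227.66.

227.66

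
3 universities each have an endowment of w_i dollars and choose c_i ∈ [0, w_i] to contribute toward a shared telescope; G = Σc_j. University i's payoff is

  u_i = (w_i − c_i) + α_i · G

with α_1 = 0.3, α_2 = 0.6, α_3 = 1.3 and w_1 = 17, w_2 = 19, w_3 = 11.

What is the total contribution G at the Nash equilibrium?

∂u_i/∂c_i = α_i − 1, so university i contributes w_i if α_i > 1, else 0.
α_i > 1 for i ∈ {3}; NE contributions (0, 0, 11), G = 11.

11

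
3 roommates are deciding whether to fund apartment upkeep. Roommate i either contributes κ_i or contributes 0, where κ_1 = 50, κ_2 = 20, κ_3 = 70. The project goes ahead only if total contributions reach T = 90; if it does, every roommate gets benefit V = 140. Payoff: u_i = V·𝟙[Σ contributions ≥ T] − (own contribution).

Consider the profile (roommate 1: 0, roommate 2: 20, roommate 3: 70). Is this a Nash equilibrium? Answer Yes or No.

Yes

Total = 90 ≥ 90: provided.
Roommate 1 (pledges 0, payoff 140): pledging 50 → total 140, payoff 90. No gain.
Roommate 2 (pledges 20, payoff 120): dropping to 0 → total 70, payoff 0. No gain.
Roommate 3 (pledges 70, payoff 70): dropping to 0 → total 20, payoff 0. No gain.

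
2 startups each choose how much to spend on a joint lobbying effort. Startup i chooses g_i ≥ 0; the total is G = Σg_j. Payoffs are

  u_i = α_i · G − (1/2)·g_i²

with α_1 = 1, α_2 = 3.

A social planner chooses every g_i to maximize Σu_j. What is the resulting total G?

Planner FOC: ∂(Σu_j)/∂g_i = (Σα_j) − g_i = 0, so g_i^SO = Σα_j = 4 for every i; G^SO = 8.

8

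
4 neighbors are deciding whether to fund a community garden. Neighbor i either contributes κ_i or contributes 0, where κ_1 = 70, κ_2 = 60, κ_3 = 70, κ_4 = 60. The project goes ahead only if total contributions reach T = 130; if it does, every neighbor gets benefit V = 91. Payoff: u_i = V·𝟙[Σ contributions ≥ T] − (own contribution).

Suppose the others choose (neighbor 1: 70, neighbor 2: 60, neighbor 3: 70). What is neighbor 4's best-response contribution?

Others' total = 200 ≥ 130; contributing adds cost 60 for no extra benefit.
Best response: 0.

0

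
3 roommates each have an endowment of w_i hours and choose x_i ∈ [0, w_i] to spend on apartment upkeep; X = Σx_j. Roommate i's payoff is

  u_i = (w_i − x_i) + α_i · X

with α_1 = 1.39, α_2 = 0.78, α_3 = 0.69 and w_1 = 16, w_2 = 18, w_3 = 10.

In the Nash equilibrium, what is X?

16

∂u_i/∂x_i = α_i − 1, so roommate i contributes w_i if α_i > 1, else 0.
α_i > 1 for i ∈ {1}; NE contributions (16, 0, 0), X = 16.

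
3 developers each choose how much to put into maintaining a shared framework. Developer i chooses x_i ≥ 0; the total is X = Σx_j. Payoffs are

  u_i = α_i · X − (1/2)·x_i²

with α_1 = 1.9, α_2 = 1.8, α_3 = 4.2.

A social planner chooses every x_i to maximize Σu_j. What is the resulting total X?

Planner FOC: ∂(Σu_j)/∂x_i = (Σα_j) − x_i = 0, so x_i^SO = Σα_j = 7.9 for every i; X^SO = 23.7.

23.7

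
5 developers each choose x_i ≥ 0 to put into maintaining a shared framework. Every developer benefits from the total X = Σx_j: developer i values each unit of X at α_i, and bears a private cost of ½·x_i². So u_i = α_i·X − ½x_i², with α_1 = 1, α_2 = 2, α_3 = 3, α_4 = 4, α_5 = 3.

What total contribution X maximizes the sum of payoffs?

65

Planner FOC: ∂(Σu_j)/∂x_i = (Σα_j) − x_i = 0, so x_i^SO = Σα_j = 13 for every i; X^SO = 65.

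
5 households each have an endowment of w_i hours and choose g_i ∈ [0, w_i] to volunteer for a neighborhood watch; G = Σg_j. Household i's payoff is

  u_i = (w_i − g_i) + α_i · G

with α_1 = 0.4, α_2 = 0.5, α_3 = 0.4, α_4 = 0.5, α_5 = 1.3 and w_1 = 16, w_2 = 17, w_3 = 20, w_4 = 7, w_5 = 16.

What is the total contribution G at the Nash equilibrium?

16

∂u_i/∂g_i = α_i − 1, so household i contributes w_i if α_i > 1, else 0.
α_i > 1 for i ∈ {5}; NE contributions (0, 0, 0, 0, 16), G = 16.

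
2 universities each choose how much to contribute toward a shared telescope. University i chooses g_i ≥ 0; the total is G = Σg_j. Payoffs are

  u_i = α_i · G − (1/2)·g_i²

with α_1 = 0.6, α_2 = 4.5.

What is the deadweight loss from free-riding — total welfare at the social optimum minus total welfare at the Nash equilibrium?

University i's FOC: ∂u_i/∂g_i = α_i − g_i = 0, so g_i* = α_i.
NE contributions = (0.6, 4.5); G = 5.1.
W^NE = (Σα)·G − ½Σα_i² = 5.1² − ½·20.61 = 15.705.
Planner sets g_i = Σα_j = 5.1 for every i, so G^SO = 2·5.1 = 10.2.
W^SO = (Σα)·G^SO − ½·2·(Σα)² = (2/2)·5.1² = 26.01.
Deadweight loss = W^SO − W^NE = 10.305.

10.305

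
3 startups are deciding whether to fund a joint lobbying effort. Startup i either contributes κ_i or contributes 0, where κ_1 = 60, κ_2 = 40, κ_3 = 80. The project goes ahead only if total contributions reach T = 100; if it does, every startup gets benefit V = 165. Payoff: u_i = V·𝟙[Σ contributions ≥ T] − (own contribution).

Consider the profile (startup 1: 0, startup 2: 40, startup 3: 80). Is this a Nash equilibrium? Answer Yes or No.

Total = 120 ≥ 100: provided.
Startup 1 (pledges 0, payoff 165): pledging 60 → total 180, payoff 105. No gain.
Startup 2 (pledges 40, payoff 125): dropping to 0 → total 80, payoff 0. No gain.
Startup 3 (pledges 80, payoff 85): dropping to 0 → total 40, payoff 0. No gain.

Yes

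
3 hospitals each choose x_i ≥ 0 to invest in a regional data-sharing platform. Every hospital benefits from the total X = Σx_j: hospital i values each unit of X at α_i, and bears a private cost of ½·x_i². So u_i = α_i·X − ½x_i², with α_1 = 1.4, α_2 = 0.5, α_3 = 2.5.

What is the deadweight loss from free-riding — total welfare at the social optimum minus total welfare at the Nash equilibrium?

13.91

Hospital i's FOC: ∂u_i/∂x_i = α_i − x_i = 0, so x_i* = α_i.
NE contributions = (1.4, 0.5, 2.5); X = 4.4.
W^NE = (Σα)·X − ½Σα_i² = 4.4² − ½·8.46 = 15.13.
Planner sets x_i = Σα_j = 4.4 for every i, so X^SO = 3·4.4 = 13.2.
W^SO = (Σα)·X^SO − ½·3·(Σα)² = (3/2)·4.4² = 29.04.
Deadweight loss = W^SO − W^NE = 13.91.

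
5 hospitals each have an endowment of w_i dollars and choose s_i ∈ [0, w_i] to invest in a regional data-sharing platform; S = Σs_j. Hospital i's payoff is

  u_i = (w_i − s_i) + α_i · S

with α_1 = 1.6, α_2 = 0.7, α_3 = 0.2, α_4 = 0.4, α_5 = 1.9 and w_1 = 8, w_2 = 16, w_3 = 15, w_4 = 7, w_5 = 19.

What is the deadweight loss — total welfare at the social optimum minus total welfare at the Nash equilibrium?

144.4

∂u_i/∂s_i = α_i − 1, so hospital i contributes w_i if α_i > 1, else 0.
α_i > 1 for i ∈ {1, 5}; NE contributions (8, 0, 0, 0, 19), S = 27.
W^NE = Σw_i − S^NE + (Σα_i)·S^NE = 65 + 3.8·27 = 167.6.
Planner: ∂(Σu_j)/∂s_i = Σα_j − 1 = 3.8 > 0, so everyone contributes w_i; S^SO = 65, W^SO = 65 + 3.8·65 = 312.
Deadweight loss = 144.4.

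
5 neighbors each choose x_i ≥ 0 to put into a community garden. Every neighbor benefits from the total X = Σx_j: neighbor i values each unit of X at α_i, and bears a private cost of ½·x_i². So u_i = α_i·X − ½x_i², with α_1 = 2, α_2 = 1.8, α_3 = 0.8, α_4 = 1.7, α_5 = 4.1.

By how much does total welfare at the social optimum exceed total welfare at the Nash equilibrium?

176.03

Neighbor i's FOC: ∂u_i/∂x_i = α_i − x_i = 0, so x_i* = α_i.
NE contributions = (2, 1.8, 0.8, 1.7, 4.1); X = 10.4.
W^NE = (Σα)·X − ½Σα_i² = 10.4² − ½·27.58 = 94.37.
Planner sets x_i = Σα_j = 10.4 for every i, so X^SO = 5·10.4 = 52.
W^SO = (Σα)·X^SO − ½·5·(Σα)² = (5/2)·10.4² = 270.4.
Deadweight loss = W^SO − W^NE = 176.03.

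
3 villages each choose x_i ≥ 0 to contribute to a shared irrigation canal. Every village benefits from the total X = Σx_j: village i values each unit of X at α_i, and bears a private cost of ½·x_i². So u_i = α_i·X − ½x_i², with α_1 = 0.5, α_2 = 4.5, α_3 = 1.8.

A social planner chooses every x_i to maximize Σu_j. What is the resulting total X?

20.4

Planner FOC: ∂(Σu_j)/∂x_i = (Σα_j) − x_i = 0, so x_i^SO = Σα_j = 6.8 for every i; X^SO = 20.4.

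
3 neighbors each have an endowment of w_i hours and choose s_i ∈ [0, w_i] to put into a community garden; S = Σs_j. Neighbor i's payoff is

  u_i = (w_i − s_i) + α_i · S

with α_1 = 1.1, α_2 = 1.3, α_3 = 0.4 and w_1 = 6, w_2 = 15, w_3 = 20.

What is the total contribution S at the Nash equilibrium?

21

∂u_i/∂s_i = α_i − 1, so neighbor i contributes w_i if α_i > 1, else 0.
α_i > 1 for i ∈ {1, 2}; NE contributions (6, 15, 0), S = 21.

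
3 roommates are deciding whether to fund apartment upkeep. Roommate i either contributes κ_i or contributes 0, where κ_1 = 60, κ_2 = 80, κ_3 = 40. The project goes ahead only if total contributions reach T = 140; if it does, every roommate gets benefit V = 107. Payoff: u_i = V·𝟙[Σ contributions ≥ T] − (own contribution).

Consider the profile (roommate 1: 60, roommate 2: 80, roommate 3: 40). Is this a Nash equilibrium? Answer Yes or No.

Total = 180 ≥ 140: provided.
Roommate 1 (pledges 60, payoff 47): dropping to 0 → total 120, payoff 0. No gain.
Roommate 2 (pledges 80, payoff 27): dropping to 0 → total 100, payoff 0. No gain.
Roommate 3 (pledges 40, payoff 67): dropping to 0 → total 140, payoff 107. Profitable deviation.

No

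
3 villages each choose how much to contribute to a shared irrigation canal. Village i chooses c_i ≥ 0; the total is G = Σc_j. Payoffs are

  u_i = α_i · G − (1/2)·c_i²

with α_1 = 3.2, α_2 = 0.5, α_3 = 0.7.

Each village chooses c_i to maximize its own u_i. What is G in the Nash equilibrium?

Village i's FOC: ∂u_i/∂c_i = α_i − c_i = 0, so c_i* = α_i.
NE contributions = (3.2, 0.5, 0.7); G = 4.4.

4.4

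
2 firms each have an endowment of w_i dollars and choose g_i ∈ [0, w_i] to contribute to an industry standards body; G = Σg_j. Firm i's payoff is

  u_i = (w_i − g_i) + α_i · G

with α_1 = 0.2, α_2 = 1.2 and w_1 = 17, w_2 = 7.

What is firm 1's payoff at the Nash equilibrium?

18.4

∂u_i/∂g_i = α_i − 1, so firm i contributes w_i if α_i > 1, else 0.
α_i > 1 for i ∈ {2}; NE contributions (0, 7), G = 7.
u_1 = (17 − 0) + 0.2·7 = 18.4.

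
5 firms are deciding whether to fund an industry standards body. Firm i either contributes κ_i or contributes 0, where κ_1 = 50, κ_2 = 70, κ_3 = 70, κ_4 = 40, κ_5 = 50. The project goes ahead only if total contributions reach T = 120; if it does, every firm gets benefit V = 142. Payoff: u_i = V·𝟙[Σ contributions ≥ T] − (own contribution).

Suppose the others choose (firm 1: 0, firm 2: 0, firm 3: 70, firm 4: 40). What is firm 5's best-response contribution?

Others' total = 110. Contributing 50 brings total to 160 ≥ 120: gain V − κ_5 = 92.
Best response: 50.

50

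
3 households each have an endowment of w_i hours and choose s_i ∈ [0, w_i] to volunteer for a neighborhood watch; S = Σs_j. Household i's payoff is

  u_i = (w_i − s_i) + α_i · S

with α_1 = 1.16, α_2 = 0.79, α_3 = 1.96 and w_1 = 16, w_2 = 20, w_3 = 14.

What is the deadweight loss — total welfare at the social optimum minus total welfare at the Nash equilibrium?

∂u_i/∂s_i = α_i − 1, so household i contributes w_i if α_i > 1, else 0.
α_i > 1 for i ∈ {1, 3}; NE contributions (16, 0, 14), S = 30.
W^NE = Σw_i − S^NE + (Σα_i)·S^NE = 50 + 2.91·30 = 137.3.
Planner: ∂(Σu_j)/∂s_i = Σα_j − 1 = 2.91 > 0, so everyone contributes w_i; S^SO = 50, W^SO = 50 + 2.91·50 = 195.5.
Deadweight loss = 58.2.

58.2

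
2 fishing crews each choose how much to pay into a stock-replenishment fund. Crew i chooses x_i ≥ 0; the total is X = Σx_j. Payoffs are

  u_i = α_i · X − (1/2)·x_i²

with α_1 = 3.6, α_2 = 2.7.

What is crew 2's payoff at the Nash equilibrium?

13.365

Crew i's FOC: ∂u_i/∂x_i = α_i − x_i = 0, so x_i* = α_i.
NE contributions = (3.6, 2.7); X = 6.3.
u_2 = α_2·X − ½·(x_2)² = 2.7·6.3 − ½·2.7² = 13.365.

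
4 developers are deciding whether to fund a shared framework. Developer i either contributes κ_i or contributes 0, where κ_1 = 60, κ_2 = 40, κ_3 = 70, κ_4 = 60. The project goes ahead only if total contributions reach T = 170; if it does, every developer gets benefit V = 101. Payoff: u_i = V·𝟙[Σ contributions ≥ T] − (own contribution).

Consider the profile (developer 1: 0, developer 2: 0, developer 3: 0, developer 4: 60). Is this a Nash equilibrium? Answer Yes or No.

No

Total = 60 < 170: not provided.
Developer 1 (pledges 0, payoff 0): pledging 60 → total 120, payoff -60. No gain.
Developer 2 (pledges 0, payoff 0): pledging 40 → total 100, payoff -40. No gain.
Developer 3 (pledges 0, payoff 0): pledging 70 → total 130, payoff -70. No gain.
Developer 4 (pledges 60, payoff -60): dropping to 0 → total 0, payoff 0. Profitable deviation.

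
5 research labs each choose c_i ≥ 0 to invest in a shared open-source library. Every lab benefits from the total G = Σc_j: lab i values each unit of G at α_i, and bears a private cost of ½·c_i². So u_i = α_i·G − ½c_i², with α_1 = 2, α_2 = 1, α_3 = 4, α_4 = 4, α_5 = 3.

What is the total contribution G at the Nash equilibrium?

Lab i's FOC: ∂u_i/∂c_i = α_i − c_i = 0, so c_i* = α_i.
NE contributions = (2, 1, 4, 4, 3); G = 14.

14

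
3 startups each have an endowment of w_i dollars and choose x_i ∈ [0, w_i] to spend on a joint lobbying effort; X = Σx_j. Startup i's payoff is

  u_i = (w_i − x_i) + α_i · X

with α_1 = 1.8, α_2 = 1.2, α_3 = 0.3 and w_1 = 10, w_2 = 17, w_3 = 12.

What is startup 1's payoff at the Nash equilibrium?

48.6

∂u_i/∂x_i = α_i − 1, so startup i contributes w_i if α_i > 1, else 0.
α_i > 1 for i ∈ {1, 2}; NE contributions (10, 17, 0), X = 27.
u_1 = (10 − 10) + 1.8·27 = 48.6.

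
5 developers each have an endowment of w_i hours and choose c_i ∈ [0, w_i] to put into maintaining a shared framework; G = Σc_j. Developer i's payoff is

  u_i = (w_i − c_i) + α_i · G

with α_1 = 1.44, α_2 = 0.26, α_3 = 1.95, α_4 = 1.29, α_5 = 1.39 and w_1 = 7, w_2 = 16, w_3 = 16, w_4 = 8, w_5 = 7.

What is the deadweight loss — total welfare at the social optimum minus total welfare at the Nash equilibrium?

∂u_i/∂c_i = α_i − 1, so developer i contributes w_i if α_i > 1, else 0.
α_i > 1 for i ∈ {1, 3, 4, 5}; NE contributions (7, 0, 16, 8, 7), G = 38.
W^NE = Σw_i − G^NE + (Σα_i)·G^NE = 54 + 5.33·38 = 256.54.
Planner: ∂(Σu_j)/∂c_i = Σα_j − 1 = 5.33 > 0, so everyone contributes w_i; G^SO = 54, W^SO = 54 + 5.33·54 = 341.82.
Deadweight loss = 85.28.

85.28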